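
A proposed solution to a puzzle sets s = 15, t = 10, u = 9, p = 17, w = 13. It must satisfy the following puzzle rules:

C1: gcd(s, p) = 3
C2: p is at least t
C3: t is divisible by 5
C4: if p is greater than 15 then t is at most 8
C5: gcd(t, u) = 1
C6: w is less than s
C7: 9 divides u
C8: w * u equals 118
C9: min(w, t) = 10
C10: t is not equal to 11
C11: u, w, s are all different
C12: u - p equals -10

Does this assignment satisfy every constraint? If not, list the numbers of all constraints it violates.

The assignment fails constraints 1, 4, 8, and 12.

C1: gcd(15, 17) = 1, not 3  ✘
C2: p = 17, t = 10; 17 ≥ 10  ✔
C3: 10 / 5 = 2, so 5 divides 10  ✔
C4: p = 17 > 15, so we need t ≤ 8; but t = 10 > 8  ✘
C5: gcd(10, 9) = 1  ✔
C6: w = 13, s = 15; 13 < 15  ✔
C7: 9 / 9 = 1, so 9 divides 9  ✔
C8: w * u = 13 * 9 = 117, not 118  ✘
C9: min(13, 10) = 10  ✔
C10: t = 10, and 10 ≠ 11  ✔
C11: values 9, 13, 15 are pairwise distinct  ✔
C12: u - p = 9 - 17 = -8, not -10  ✘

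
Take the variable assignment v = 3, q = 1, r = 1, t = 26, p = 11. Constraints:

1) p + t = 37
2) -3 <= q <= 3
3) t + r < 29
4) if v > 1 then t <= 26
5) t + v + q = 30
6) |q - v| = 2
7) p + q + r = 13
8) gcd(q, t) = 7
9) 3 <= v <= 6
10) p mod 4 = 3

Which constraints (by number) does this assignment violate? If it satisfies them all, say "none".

1) p + t = 11 + 26 = 37  OK
2) q = 1 lies in [-3, 3]  OK
3) t + r = 26 + 1 = 27; 27 < 29  OK
4) v = 3 > 1, so we need t ≤ 26; t = 26 ≤ 26  OK
5) t + v + q = 26 + 3 + 1 = 30  OK
6) |1 - 3| = 2  OK
7) p + q + r = 11 + 1 + 1 = 13  OK
8) gcd(1, 26) = 1, not 7  FAIL
9) v = 3 lies in [3, 6]  OK
10) 11 mod 4 = 3  OK

Constraint 8 does not hold.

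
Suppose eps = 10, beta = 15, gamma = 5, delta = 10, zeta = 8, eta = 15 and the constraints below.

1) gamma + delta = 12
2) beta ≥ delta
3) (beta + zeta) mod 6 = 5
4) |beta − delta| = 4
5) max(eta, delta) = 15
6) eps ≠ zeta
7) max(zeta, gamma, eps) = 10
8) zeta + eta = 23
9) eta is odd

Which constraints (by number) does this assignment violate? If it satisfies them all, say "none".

1) gamma + delta = 5 + 10 = 15, not 12  no
2) beta = 15, delta = 10; 15 ≥ 10  yes
3) beta + zeta = 23; 23 mod 6 = 5  yes
4) |15 − 10| = 5, not 4  no
5) max(15, 10) = 15  yes
6) eps = 10, zeta = 8; distinct  yes
7) max(8, 5, 10) = 10  yes
8) zeta + eta = 8 + 15 = 23  yes
9) eta = 15 is odd  yes

Violated: 1 and 4.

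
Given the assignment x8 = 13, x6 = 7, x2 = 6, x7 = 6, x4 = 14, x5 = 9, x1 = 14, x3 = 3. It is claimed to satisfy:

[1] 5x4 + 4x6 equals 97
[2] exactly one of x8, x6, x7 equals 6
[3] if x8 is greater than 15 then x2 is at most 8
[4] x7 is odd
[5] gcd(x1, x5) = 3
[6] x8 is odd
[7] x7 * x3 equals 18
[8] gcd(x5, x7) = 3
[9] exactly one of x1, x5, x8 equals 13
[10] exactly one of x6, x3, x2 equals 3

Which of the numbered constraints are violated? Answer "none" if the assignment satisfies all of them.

Violated: 1, 4, 5.

[1] 5x4 + 4x6 = 5(14) + 4(7) = 98, not 97  ✗
[2] x8=13, x6=7, x7=6; 1 of them equals 6  ✓
[3] x8 = 13, not > 15; antecedent false, conditional vacuously true  ✓
[4] x7 = 6 is even  ✗
[5] gcd(14, 9) = 1, not 3  ✗
[6] x8 = 13 is odd  ✓
[7] x7 * x3 = 6 * 3 = 18  ✓
[8] gcd(9, 6) = 3  ✓
[9] x1=14, x5=9, x8=13; 1 of them equals 13  ✓
[10] x6=7, x3=3, x2=6; 1 of them equals 3  ✓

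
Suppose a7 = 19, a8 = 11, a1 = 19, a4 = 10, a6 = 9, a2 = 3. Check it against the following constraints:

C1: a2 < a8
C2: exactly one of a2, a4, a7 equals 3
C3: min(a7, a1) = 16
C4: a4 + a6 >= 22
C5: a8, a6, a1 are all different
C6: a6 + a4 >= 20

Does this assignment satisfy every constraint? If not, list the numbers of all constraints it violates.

Violated: 3, 4, 6.

C1: a2 = 3, a8 = 11; 3 < 11 — satisfied.
C2: a2=3, a4=10, a7=19; 1 of them equals 3 — satisfied.
C3: min(19, 19) = 19, not 16 — violated.
C4: a4 + a6 = 10 + 9 = 19; 19 < 22, bound 22 not met — violated.
C5: values 11, 9, 19 are pairwise distinct — satisfied.
C6: a6 + a4 = 9 + 10 = 19; 19 < 20, bound 20 not met — violated.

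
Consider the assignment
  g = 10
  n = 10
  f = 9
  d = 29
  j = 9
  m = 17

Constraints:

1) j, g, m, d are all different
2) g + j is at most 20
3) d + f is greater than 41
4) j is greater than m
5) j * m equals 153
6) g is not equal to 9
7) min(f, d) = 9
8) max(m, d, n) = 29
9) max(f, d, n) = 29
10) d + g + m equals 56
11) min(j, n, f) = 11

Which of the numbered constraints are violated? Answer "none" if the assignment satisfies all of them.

1) values 9, 10, 17, 29 are pairwise distinct  ✔
2) g + j = 10 + 9 = 19; 19 ≤ 20  ✔
3) d + f = 29 + 9 = 38; 38 ≤ 41, bound 41 not met  ✘
4) j = 9, m = 17; 9 ≤ 17 (want >)  ✘
5) j * m = 9 * 17 = 153  ✔
6) g = 10, and 10 ≠ 9  ✔
7) min(9, 29) = 9  ✔
8) max(17, 29, 10) = 29  ✔
9) max(9, 29, 10) = 29  ✔
10) d + g + m = 29 + 10 + 17 = 56  ✔
11) min(9, 10, 9) = 9, not 11  ✘

The assignment fails constraints 3, 4, 11.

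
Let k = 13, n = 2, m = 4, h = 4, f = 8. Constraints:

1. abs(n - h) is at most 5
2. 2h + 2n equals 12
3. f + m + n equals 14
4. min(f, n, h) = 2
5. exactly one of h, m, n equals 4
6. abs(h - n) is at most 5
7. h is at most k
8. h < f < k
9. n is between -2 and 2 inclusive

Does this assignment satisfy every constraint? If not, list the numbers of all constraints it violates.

1. abs(2 - 4) = 2; 2 ≤ 5 — holds.
2. 2h + 2n = 2(4) + 2(2) = 12 — holds.
3. f + m + n = 8 + 4 + 2 = 14 — holds.
4. min(8, 2, 4) = 2 — holds.
5. h=4, m=4, n=2; 2 of them equal 4, not exactly one — does not hold.
6. abs(4 - 2) = 2; 2 ≤ 5 — holds.
7. h = 4, k = 13; 4 ≤ 13 — holds.
8. values 4 < 8 < 13 — holds.
9. n = 2 lies in [-2, 2] — holds.

No — constraint 5 is not satisfied.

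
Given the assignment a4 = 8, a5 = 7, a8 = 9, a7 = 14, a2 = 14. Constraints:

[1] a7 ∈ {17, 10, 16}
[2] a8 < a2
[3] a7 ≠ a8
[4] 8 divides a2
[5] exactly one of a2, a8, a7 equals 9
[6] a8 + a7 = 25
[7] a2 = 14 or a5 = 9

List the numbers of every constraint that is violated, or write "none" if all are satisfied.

Constraints 1, 4, 6 do not hold.

[1] a7 = 14 is not in {17, 10, 16}  ✘
[2] a8 = 9, a2 = 14; 9 < 14  ✔
[3] a7 = 14, a8 = 9; distinct  ✔
[4] 14 = 8×1 + 6, so 8 does not divide 14  ✘
[5] a2=14, a8=9, a7=14; 1 of them equals 9  ✔
[6] a8 + a7 = 9 + 14 = 23, not 25  ✘
[7] a2 = 14 = 14 (first disjunct)  ✔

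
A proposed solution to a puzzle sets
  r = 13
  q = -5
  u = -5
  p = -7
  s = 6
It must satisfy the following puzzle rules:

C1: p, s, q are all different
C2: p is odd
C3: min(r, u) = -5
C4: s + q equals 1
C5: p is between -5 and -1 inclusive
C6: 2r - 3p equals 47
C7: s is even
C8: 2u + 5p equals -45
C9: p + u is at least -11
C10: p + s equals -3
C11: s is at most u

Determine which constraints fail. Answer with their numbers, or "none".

C1: values -7, 6, -5 are pairwise distinct  ✔
C2: p = -7 is odd  ✔
C3: min(13, -5) = -5  ✔
C4: s + q = 6 + (-5) = 1  ✔
C5: p = -7 is outside [-5, -1]  ✘
C6: 2r - 3p = 2(13) - 3(-7) = 47  ✔
C7: s = 6 is even  ✔
C8: 2u + 5p = 2(-5) + 5(-7) = -45  ✔
C9: p + u = -7 + (-5) = -12; -12 < -11, bound -11 not met  ✘
C10: p + s = -7 + 6 = -1, not -3  ✘
C11: s = 6, u = -5; 6 > -5 (want ≤)  ✘

Constraints 5, 9, 10, and 11 do not hold.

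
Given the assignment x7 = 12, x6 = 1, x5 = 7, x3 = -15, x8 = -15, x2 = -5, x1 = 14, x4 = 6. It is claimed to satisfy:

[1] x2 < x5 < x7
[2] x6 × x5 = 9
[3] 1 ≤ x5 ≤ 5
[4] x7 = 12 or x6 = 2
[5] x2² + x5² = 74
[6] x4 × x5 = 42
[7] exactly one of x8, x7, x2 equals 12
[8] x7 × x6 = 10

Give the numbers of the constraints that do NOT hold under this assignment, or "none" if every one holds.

Violated: 2, 3, and 8.

[1] values -5 < 7 < 12 — OK.
[2] x6 × x5 = 1 × 7 = 7, not 9 — violated.
[3] x5 = 7 is outside [1, 5] — violated.
[4] x7 = 12 = 12 (first disjunct) — OK.
[5] x2² + x5² = (-5)² + 7² = 25 + 49 = 74 — OK.
[6] x4 × x5 = 6 × 7 = 42 — OK.
[7] x8=-15, x7=12, x2=-5; 1 of them equals 12 — OK.
[8] x7 × x6 = 12 × 1 = 12, not 10 — violated.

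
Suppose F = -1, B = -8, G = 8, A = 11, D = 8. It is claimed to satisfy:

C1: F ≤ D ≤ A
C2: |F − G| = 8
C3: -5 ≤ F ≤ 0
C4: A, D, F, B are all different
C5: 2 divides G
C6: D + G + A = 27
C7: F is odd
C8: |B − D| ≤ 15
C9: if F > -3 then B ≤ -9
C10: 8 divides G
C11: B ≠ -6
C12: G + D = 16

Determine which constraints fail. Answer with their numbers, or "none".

C1: values -1 ≤ 8 ≤ 11  holds
C2: |-1 − 8| = 9, not 8  fails
C3: F = -1 lies in [-5, 0]  holds
C4: values 11, 8, -1, -8 are pairwise distinct  holds
C5: 8 / 2 = 4, so 2 divides 8  holds
C6: D + G + A = 8 + 8 + 11 = 27  holds
C7: F = -1 is odd  holds
C8: |-8 − 8| = 16; 16 > 15, exceeds bound 15  fails
C9: F = -1 > -3, so we need B ≤ -9; but B = -8 > -9  fails
C10: 8 / 8 = 1, so 8 divides 8  holds
C11: B = -8, and -8 ≠ -6  holds
C12: G + D = 8 + 8 = 16  holds

Violated: 2, 8, and 9.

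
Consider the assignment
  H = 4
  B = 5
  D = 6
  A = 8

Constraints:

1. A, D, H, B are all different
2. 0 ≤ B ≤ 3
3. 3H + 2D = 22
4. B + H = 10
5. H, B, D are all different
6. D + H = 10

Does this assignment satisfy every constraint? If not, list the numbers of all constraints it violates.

1. values 8, 6, 4, 5 are pairwise distinct — satisfied.
2. B = 5 is outside [0, 3] — violated.
3. 3H + 2D = 3(4) + 2(6) = 24, not 22 — violated.
4. B + H = 5 + 4 = 9, not 10 — violated.
5. values 4, 5, 6 are pairwise distinct — satisfied.
6. D + H = 6 + 4 = 10 — satisfied.

Constraints 2, 3, 4 do not hold.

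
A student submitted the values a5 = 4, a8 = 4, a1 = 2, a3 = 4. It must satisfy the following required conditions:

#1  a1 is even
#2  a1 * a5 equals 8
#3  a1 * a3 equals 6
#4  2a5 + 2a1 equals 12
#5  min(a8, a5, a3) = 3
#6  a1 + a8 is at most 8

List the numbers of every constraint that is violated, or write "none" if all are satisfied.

Constraints 3 and 5 are violated.

#1 a1 = 2 is even — holds.
#2 a1 * a5 = 2 * 4 = 8 — holds.
#3 a1 * a3 = 2 * 4 = 8, not 6 — does not hold.
#4 2a5 + 2a1 = 2(4) + 2(2) = 12 — holds.
#5 min(4, 4, 4) = 4, not 3 — does not hold.
#6 a1 + a8 = 2 + 4 = 6; 6 ≤ 8 — holds.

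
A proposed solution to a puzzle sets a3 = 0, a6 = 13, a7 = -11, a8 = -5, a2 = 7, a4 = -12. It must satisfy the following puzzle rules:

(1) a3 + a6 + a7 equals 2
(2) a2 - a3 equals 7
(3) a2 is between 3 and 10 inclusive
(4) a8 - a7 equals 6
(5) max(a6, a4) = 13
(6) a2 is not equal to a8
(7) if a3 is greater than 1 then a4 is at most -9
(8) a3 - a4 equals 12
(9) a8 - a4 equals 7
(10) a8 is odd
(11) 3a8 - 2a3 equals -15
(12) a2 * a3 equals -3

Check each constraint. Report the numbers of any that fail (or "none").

(1) a3 + a6 + a7 = 0 + 13 + (-11) = 2  OK
(2) a2 - a3 = 7 - 0 = 7  OK
(3) a2 = 7 lies in [3, 10]  OK
(4) a8 - a7 = -5 - (-11) = 6  OK
(5) max(13, -12) = 13  OK
(6) a2 = 7, a8 = -5; distinct  OK
(7) a3 = 0, not > 1; antecedent false, conditional vacuously true  OK
(8) a3 - a4 = 0 - (-12) = 12  OK
(9) a8 - a4 = -5 - (-12) = 7  OK
(10) a8 = -5 is odd  OK
(11) 3a8 - 2a3 = 3(-5) - 2(0) = -15  OK
(12) a2 * a3 = 7 * 0 = 0, not -3  FAIL

Violated: 12.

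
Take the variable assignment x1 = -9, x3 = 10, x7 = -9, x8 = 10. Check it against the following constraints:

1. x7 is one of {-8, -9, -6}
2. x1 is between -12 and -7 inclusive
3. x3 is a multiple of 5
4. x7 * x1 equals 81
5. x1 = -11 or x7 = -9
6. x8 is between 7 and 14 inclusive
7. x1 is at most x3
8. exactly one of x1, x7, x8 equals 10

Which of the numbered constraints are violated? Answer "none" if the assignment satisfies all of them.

Yes — all constraints hold.

1. x7 = -9 is in {-8, -9, -6} — OK.
2. x1 = -9 lies in [-12, -7] — OK.
3. 10 / 5 = 2, so 5 divides 10 — OK.
4. x7 * x1 = -9 * (-9) = 81 — OK.
5. x1 = -9 ≠ -11, but x7 = -9 = -9 (second disjunct) — OK.
6. x8 = 10 lies in [7, 14] — OK.
7. x1 = -9, x3 = 10; -9 ≤ 10 — OK.
8. x1=-9, x7=-9, x8=10; 1 of them equals 10 — OK.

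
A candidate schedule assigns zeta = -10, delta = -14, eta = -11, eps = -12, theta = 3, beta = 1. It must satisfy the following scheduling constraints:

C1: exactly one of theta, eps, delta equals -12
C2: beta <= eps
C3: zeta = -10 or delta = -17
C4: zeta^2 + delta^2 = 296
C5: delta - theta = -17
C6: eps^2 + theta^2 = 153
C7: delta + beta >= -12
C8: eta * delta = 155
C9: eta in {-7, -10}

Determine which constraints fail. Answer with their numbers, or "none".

C1: theta=3, eps=-12, delta=-14; 1 of them equals -12 — satisfied.
C2: beta = 1, eps = -12; 1 > -12 (want ≤) — violated.
C3: zeta = -10 = -10 (first disjunct) — satisfied.
C4: zeta^2 + delta^2 = (-10)^2 + (-14)^2 = 100 + 196 = 296 — satisfied.
C5: delta - theta = -14 - 3 = -17 — satisfied.
C6: eps^2 + theta^2 = (-12)^2 + 3^2 = 144 + 9 = 153 — satisfied.
C7: delta + beta = -14 + 1 = -13; -13 < -12, bound -12 not met — violated.
C8: eta * delta = -11 * (-14) = 154, not 155 — violated.
C9: eta = -11 is not in {-7, -10} — violated.

No — constraints 2, 7, 8, and 9 are not satisfied.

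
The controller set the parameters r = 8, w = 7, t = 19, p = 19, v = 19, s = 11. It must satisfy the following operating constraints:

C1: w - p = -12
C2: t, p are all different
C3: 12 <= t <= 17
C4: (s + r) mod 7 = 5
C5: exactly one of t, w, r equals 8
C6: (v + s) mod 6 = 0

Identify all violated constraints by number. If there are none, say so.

C1: w - p = 7 - 19 = -12 — holds.
C2: t = p = 19, not all different — fails.
C3: t = 19 is outside [12, 17] — fails.
C4: s + r = 19; 19 mod 7 = 5 — holds.
C5: t=19, w=7, r=8; 1 of them equals 8 — holds.
C6: v + s = 30; 30 mod 6 = 0 — holds.

Violated: 2, 3.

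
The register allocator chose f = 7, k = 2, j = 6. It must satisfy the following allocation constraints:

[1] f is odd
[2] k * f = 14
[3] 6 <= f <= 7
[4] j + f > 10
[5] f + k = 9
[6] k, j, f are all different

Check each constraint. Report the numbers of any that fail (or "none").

[1] f = 7 is odd  true
[2] k * f = 2 * 7 = 14  true
[3] f = 7 lies in [6, 7]  true
[4] j + f = 6 + 7 = 13; 13 > 10  true
[5] f + k = 7 + 2 = 9  true
[6] values 2, 6, 7 are pairwise distinct  true

The assignment satisfies every constraint.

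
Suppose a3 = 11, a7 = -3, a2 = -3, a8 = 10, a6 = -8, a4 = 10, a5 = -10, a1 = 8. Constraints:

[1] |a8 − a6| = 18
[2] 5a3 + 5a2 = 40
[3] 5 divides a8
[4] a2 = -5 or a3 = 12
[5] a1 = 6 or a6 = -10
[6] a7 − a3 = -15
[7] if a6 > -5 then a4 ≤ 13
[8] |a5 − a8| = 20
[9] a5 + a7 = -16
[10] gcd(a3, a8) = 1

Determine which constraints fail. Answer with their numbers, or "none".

No — constraints 4, 5, 6, 9 are not satisfied.

[1] |10 − (-8)| = 18 — holds.
[2] 5a3 + 5a2 = 5(11) + 5(-3) = 40 — holds.
[3] 10 / 5 = 2, so 5 divides 10 — holds.
[4] a2 = -3 ≠ -5 and a3 = 11 ≠ 12; both disjuncts false — does not hold.
[5] a1 = 8 ≠ 6 and a6 = -8 ≠ -10; both disjuncts false — does not hold.
[6] a7 − a3 = -3 − 11 = -14, not -15 — does not hold.
[7] a6 = -8, not > -5; antecedent false, conditional vacuously true — holds.
[8] |-10 − 10| = 20 — holds.
[9] a5 + a7 = -10 + (-3) = -13, not -16 — does not hold.
[10] gcd(11, 10) = 1 — holds.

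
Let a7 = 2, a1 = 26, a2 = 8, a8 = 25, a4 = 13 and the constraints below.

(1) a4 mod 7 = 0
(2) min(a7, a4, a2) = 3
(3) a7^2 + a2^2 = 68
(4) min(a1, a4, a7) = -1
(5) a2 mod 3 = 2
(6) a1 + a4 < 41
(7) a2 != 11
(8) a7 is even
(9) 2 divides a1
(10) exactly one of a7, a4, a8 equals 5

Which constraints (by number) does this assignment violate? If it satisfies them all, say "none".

(1) 13 mod 7 = 6, not 0 — violated.
(2) min(2, 13, 8) = 2, not 3 — violated.
(3) a7^2 + a2^2 = 2^2 + 8^2 = 4 + 64 = 68 — OK.
(4) min(26, 13, 2) = 2, not -1 — violated.
(5) 8 mod 3 = 2 — OK.
(6) a1 + a4 = 26 + 13 = 39; 39 < 41 — OK.
(7) a2 = 8, and 8 ≠ 11 — OK.
(8) a7 = 2 is even — OK.
(9) 26 / 2 = 13, so 2 divides 26 — OK.
(10) a7=2, a4=13, a8=25; 0 of them equal 5, not exactly one — violated.

Constraints 1, 2, 4, and 10 are violated.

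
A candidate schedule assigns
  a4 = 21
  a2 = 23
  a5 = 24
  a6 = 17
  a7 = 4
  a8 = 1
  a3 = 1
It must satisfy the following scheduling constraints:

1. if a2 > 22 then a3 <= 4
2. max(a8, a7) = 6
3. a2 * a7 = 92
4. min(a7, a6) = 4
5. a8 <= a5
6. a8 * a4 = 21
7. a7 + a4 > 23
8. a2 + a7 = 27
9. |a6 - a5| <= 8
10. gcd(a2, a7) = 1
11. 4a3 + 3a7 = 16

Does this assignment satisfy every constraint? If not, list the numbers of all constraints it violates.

1. a2 = 23 > 22, so we need a3 ≤ 4; a3 = 1 ≤ 4 — OK.
2. max(1, 4) = 4, not 6 — violated.
3. a2 * a7 = 23 * 4 = 92 — OK.
4. min(4, 17) = 4 — OK.
5. a8 = 1, a5 = 24; 1 ≤ 24 — OK.
6. a8 * a4 = 1 * 21 = 21 — OK.
7. a7 + a4 = 4 + 21 = 25; 25 > 23 — OK.
8. a2 + a7 = 23 + 4 = 27 — OK.
9. |17 - 24| = 7; 7 ≤ 8 — OK.
10. gcd(23, 4) = 1 — OK.
11. 4a3 + 3a7 = 4(1) + 3(4) = 16 — OK.

Violated: 2.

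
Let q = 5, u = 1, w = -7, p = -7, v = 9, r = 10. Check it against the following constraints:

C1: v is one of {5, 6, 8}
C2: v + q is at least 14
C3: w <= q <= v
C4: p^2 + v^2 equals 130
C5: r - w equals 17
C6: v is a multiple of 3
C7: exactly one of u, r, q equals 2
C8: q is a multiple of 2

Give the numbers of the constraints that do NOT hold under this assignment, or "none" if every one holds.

C1: v = 9 is not in {5, 6, 8}  no
C2: v + q = 9 + 5 = 14; 14 ≥ 14  yes
C3: values -7 <= 5 <= 9  yes
C4: p^2 + v^2 = (-7)^2 + 9^2 = 49 + 81 = 130  yes
C5: r - w = 10 - (-7) = 17  yes
C6: 9 / 3 = 3, so 3 divides 9  yes
C7: u=1, r=10, q=5; 0 of them equal 2, not exactly one  no
C8: 5 = 2*2 + 1, so 2 does not divide 5  no

Constraints 1, 7, 8 are violated.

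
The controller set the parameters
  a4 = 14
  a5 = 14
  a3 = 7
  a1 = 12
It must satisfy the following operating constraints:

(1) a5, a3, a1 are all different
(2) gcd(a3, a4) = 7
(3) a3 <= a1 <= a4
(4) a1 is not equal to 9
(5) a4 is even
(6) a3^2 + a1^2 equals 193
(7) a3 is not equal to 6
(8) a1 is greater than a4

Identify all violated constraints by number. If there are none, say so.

(1) values 14, 7, 12 are pairwise distinct  yes
(2) gcd(7, 14) = 7  yes
(3) values 7 <= 12 <= 14  yes
(4) a1 = 12, and 12 ≠ 9  yes
(5) a4 = 14 is even  yes
(6) a3^2 + a1^2 = 7^2 + 12^2 = 49 + 144 = 193  yes
(7) a3 = 7, and 7 ≠ 6  yes
(8) a1 = 12, a4 = 14; 12 ≤ 14 (want >)  no

Violated: 8.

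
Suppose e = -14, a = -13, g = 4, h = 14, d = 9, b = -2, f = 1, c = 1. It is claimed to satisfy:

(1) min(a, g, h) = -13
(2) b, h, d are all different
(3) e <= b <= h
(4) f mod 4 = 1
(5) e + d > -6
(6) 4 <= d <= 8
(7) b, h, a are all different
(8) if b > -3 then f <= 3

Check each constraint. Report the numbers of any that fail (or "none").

(1) min(-13, 4, 14) = -13 — OK.
(2) values -2, 14, 9 are pairwise distinct — OK.
(3) values -14 <= -2 <= 14 — OK.
(4) 1 mod 4 = 1 — OK.
(5) e + d = -14 + 9 = -5; -5 > -6 — OK.
(6) d = 9 is outside [4, 8] — violated.
(7) values -2, 14, -13 are pairwise distinct — OK.
(8) b = -2 > -3, so we need f ≤ 3; f = 1 ≤ 3 — OK.

Violated: 6.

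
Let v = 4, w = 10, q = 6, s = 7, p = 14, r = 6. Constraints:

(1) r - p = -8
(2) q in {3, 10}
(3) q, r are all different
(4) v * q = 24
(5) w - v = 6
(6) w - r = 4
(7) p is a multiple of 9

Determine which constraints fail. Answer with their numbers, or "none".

The assignment fails constraints 2, 3, and 7.

(1) r - p = 6 - 14 = -8  ✔
(2) q = 6 is not in {3, 10}  ✘
(3) q = r = 6, not all different  ✘
(4) v * q = 4 * 6 = 24  ✔
(5) w - v = 10 - 4 = 6  ✔
(6) w - r = 10 - 6 = 4  ✔
(7) 14 = 9*1 + 5, so 9 does not divide 14  ✘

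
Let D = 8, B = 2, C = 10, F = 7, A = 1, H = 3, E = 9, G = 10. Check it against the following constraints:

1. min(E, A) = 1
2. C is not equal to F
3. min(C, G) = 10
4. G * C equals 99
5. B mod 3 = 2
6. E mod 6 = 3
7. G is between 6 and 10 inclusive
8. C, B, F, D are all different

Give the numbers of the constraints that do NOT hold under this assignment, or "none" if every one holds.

1. min(9, 1) = 1 — holds.
2. C = 10, F = 7; distinct — holds.
3. min(10, 10) = 10 — holds.
4. G * C = 10 * 10 = 100, not 99 — does not hold.
5. 2 mod 3 = 2 — holds.
6. 9 mod 6 = 3 — holds.
7. G = 10 lies in [6, 10] — holds.
8. values 10, 2, 7, 8 are pairwise distinct — holds.

Constraint 4 does not hold.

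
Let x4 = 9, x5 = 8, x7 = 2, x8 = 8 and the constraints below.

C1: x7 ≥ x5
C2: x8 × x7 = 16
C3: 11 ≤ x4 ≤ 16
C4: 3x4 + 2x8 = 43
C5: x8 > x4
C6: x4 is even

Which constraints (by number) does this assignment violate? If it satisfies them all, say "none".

C1: x7 = 2, x5 = 8; 2 < 8 (want ≥) — does not hold.
C2: x8 × x7 = 8 × 2 = 16 — holds.
C3: x4 = 9 is outside [11, 16] — does not hold.
C4: 3x4 + 2x8 = 3(9) + 2(8) = 43 — holds.
C5: x8 = 8, x4 = 9; 8 ≤ 9 (want >) — does not hold.
C6: x4 = 9 is odd — does not hold.

Violated: 1, 3, 5, and 6.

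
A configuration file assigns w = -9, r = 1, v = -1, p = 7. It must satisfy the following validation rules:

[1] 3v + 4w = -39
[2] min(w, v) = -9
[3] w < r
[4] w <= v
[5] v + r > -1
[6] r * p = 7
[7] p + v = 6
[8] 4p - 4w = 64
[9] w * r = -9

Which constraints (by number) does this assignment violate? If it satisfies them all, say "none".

[1] 3v + 4w = 3(-1) + 4(-9) = -39  holds
[2] min(-9, -1) = -9  holds
[3] w = -9, r = 1; -9 < 1  holds
[4] w = -9, v = -1; -9 ≤ -1  holds
[5] v + r = -1 + 1 = 0; 0 > -1  holds
[6] r * p = 1 * 7 = 7  holds
[7] p + v = 7 + (-1) = 6  holds
[8] 4p - 4w = 4(7) - 4(-9) = 64  holds
[9] w * r = -9 * 1 = -9  holds

The assignment satisfies every constraint.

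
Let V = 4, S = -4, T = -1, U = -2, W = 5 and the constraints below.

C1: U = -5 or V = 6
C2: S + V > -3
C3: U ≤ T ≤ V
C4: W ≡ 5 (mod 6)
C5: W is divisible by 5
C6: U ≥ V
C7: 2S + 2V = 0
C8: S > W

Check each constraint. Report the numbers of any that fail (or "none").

Violated: 1, 6, 8.

C1: U = -2 ≠ -5 and V = 4 ≠ 6; both disjuncts false  fails
C2: S + V = -4 + 4 = 0; 0 > -3  holds
C3: values -2 ≤ -1 ≤ 4  holds
C4: 5 mod 6 = 5  holds
C5: 5 / 5 = 1, so 5 divides 5  holds
C6: U = -2, V = 4; -2 < 4 (want ≥)  fails
C7: 2S + 2V = 2(-4) + 2(4) = 0  holds
C8: S = -4, W = 5; -4 ≤ 5 (want >)  fails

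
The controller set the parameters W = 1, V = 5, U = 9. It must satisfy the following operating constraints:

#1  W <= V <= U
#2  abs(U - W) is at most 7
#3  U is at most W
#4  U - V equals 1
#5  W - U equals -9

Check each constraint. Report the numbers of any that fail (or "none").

No — constraints 2, 3, 4, and 5 are not satisfied.

#1 values 1 <= 5 <= 9 — OK.
#2 abs(9 - 1) = 8; 8 > 7, exceeds bound 7 — violated.
#3 U = 9, W = 1; 9 > 1 (want ≤) — violated.
#4 U - V = 9 - 5 = 4, not 1 — violated.
#5 W - U = 1 - 9 = -8, not -9 — violated.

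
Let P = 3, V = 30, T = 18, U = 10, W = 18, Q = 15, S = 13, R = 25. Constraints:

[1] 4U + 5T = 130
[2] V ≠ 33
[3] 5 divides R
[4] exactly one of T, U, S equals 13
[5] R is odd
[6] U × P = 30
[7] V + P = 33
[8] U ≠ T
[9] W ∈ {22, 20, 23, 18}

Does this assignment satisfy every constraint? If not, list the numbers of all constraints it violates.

No violations.

[1] 4U + 5T = 4(10) + 5(18) = 130  ✓
[2] V = 30, and 30 ≠ 33  ✓
[3] 25 / 5 = 5, so 5 divides 25  ✓
[4] T=18, U=10, S=13; 1 of them equals 13  ✓
[5] R = 25 is odd  ✓
[6] U × P = 10 × 3 = 30  ✓
[7] V + P = 30 + 3 = 33  ✓
[8] U = 10, T = 18; distinct  ✓
[9] W = 18 is in {22, 20, 23, 18}  ✓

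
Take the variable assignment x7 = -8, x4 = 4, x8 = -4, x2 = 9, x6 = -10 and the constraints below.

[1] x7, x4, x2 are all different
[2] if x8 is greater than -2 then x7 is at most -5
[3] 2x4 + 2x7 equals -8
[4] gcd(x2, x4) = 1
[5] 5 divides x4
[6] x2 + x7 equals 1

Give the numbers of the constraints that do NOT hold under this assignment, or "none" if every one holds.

Constraint 5 does not hold.

[1] values -8, 4, 9 are pairwise distinct  holds
[2] x8 = -4, not > -2; antecedent false, conditional vacuously true  holds
[3] 2x4 + 2x7 = 2(4) + 2(-8) = -8  holds
[4] gcd(9, 4) = 1  holds
[5] 4 = 5*0 + 4, so 5 does not divide 4  fails
[6] x2 + x7 = 9 + (-8) = 1  holds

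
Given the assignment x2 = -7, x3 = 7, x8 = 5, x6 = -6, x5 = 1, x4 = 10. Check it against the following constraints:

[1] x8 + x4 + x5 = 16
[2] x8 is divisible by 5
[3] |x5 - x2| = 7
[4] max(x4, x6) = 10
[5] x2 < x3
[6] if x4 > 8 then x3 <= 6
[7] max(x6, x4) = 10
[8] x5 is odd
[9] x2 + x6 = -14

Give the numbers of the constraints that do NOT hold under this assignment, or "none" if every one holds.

[1] x8 + x4 + x5 = 5 + 10 + 1 = 16 — holds.
[2] 5 / 5 = 1, so 5 divides 5 — holds.
[3] |1 - (-7)| = 8, not 7 — does not hold.
[4] max(10, -6) = 10 — holds.
[5] x2 = -7, x3 = 7; -7 < 7 — holds.
[6] x4 = 10 > 8, so we need x3 ≤ 6; but x3 = 7 > 6 — does not hold.
[7] max(-6, 10) = 10 — holds.
[8] x5 = 1 is odd — holds.
[9] x2 + x6 = -7 + (-6) = -13, not -14 — does not hold.

Violated: 3, 6, 9.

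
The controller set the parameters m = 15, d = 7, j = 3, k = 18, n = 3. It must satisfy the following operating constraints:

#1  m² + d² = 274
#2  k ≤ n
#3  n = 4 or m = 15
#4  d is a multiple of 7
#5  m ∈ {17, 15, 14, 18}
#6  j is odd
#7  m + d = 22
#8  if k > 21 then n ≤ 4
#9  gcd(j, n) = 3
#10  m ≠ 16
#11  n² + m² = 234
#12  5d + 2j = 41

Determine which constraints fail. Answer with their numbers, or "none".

Constraint 2 is violated.

#1 m² + d² = 15² + 7² = 225 + 49 = 274  holds
#2 k = 18, n = 3; 18 > 3 (want ≤)  fails
#3 n = 3 ≠ 4, but m = 15 = 15 (second disjunct)  holds
#4 7 / 7 = 1, so 7 divides 7  holds
#5 m = 15 is in {17, 15, 14, 18}  holds
#6 j = 3 is odd  holds
#7 m + d = 15 + 7 = 22  holds
#8 k = 18, not > 21; antecedent false, conditional vacuously true  holds
#9 gcd(3, 3) = 3  holds
#10 m = 15, and 15 ≠ 16  holds
#11 n² + m² = 3² + 15² = 9 + 225 = 234  holds
#12 5d + 2j = 5(7) + 2(3) = 41  holds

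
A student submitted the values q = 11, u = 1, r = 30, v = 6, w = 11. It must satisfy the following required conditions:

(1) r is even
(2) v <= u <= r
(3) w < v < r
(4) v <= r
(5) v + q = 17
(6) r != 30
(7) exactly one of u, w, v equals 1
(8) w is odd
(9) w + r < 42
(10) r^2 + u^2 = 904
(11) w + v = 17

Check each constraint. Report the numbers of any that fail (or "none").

(1) r = 30 is even  yes
(2) values 6, 1, 30; v = 6 is not <= u = 1  no
(3) values 11, 6, 30; w = 11 is not < v = 6  no
(4) v = 6, r = 30; 6 ≤ 30  yes
(5) v + q = 6 + 11 = 17  yes
(6) r = 30, but 30 is required to differ  no
(7) u=1, w=11, v=6; 1 of them equals 1  yes
(8) w = 11 is odd  yes
(9) w + r = 11 + 30 = 41; 41 < 42  yes
(10) r^2 + u^2 = 30^2 + 1^2 = 900 + 1 = 901, not 904  no
(11) w + v = 11 + 6 = 17  yes

The assignment fails constraints 2, 3, 6, 10.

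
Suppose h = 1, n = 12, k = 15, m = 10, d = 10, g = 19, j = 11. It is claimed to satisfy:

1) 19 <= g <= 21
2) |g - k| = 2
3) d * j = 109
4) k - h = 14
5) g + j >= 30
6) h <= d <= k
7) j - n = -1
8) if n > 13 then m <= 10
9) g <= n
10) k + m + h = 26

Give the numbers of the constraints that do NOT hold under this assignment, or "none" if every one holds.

1) g = 19 lies in [19, 21] — holds.
2) |19 - 15| = 4, not 2 — fails.
3) d * j = 10 * 11 = 110, not 109 — fails.
4) k - h = 15 - 1 = 14 — holds.
5) g + j = 19 + 11 = 30; 30 ≥ 30 — holds.
6) values 1 <= 10 <= 15 — holds.
7) j - n = 11 - 12 = -1 — holds.
8) n = 12, not > 13; antecedent false, conditional vacuously true — holds.
9) g = 19, n = 12; 19 > 12 (want ≤) — fails.
10) k + m + h = 15 + 10 + 1 = 26 — holds.

Constraints 2, 3, 9 are violated.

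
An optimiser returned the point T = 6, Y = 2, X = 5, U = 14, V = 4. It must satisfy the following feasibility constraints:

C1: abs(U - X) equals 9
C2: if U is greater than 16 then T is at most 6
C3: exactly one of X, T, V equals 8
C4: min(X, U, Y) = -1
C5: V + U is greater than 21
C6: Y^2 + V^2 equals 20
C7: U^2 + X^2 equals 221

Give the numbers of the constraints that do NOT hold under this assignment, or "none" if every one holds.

Constraints 3, 4, and 5 are violated.

C1: abs(14 - 5) = 9 — holds.
C2: U = 14, not > 16; antecedent false, conditional vacuously true — holds.
C3: X=5, T=6, V=4; 0 of them equal 8, not exactly one — does not hold.
C4: min(5, 14, 2) = 2, not -1 — does not hold.
C5: V + U = 4 + 14 = 18; 18 ≤ 21, bound 21 not met — does not hold.
C6: Y^2 + V^2 = 2^2 + 4^2 = 4 + 16 = 20 — holds.
C7: U^2 + X^2 = 14^2 + 5^2 = 196 + 25 = 221 — holds.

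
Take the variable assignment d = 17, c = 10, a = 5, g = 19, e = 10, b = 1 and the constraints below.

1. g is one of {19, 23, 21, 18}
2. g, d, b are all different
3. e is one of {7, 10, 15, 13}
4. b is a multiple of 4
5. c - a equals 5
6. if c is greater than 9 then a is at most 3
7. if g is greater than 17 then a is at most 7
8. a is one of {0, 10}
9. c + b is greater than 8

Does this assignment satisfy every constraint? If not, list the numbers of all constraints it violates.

1. g = 19 is in {19, 23, 21, 18} — holds.
2. values 19, 17, 1 are pairwise distinct — holds.
3. e = 10 is in {7, 10, 15, 13} — holds.
4. 1 = 4*0 + 1, so 4 does not divide 1 — fails.
5. c - a = 10 - 5 = 5 — holds.
6. c = 10 > 9, so we need a ≤ 3; but a = 5 > 3 — fails.
7. g = 19 > 17, so we need a ≤ 7; a = 5 ≤ 7 — holds.
8. a = 5 is not in {0, 10} — fails.
9. c + b = 10 + 1 = 11; 11 > 8 — holds.

The assignment fails constraints 4, 6, 8.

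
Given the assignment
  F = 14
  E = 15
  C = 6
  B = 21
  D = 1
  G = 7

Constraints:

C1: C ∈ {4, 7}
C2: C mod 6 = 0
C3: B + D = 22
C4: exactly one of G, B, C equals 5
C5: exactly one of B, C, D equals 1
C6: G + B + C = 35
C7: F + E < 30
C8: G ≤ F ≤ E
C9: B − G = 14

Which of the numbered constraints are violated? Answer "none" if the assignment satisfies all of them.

C1: C = 6 is not in {4, 7}  ✗
C2: 6 mod 6 = 0  ✓
C3: B + D = 21 + 1 = 22  ✓
C4: G=7, B=21, C=6; 0 of them equal 5, not exactly one  ✗
C5: B=21, C=6, D=1; 1 of them equals 1  ✓
C6: G + B + C = 7 + 21 + 6 = 34, not 35  ✗
C7: F + E = 14 + 15 = 29; 29 < 30  ✓
C8: values 7 ≤ 14 ≤ 15  ✓
C9: B − G = 21 − 7 = 14  ✓

Violated: 1, 4, and 6.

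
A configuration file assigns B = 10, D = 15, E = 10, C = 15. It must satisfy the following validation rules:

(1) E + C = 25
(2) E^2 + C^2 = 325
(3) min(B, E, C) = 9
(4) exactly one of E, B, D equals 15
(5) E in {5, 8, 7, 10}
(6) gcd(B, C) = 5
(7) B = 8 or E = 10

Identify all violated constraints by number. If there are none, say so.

No — constraint 3 is not satisfied.

(1) E + C = 10 + 15 = 25 — satisfied.
(2) E^2 + C^2 = 10^2 + 15^2 = 100 + 225 = 325 — satisfied.
(3) min(10, 10, 15) = 10, not 9 — violated.
(4) E=10, B=10, D=15; 1 of them equals 15 — satisfied.
(5) E = 10 is in {5, 8, 7, 10} — satisfied.
(6) gcd(10, 15) = 5 — satisfied.
(7) B = 10 ≠ 8, but E = 10 = 10 (second disjunct) — satisfied.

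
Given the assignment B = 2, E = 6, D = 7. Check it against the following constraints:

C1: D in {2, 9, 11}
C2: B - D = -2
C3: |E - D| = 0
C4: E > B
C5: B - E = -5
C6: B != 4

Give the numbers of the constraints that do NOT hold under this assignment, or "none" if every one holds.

C1: D = 7 is not in {2, 9, 11} — does not hold.
C2: B - D = 2 - 7 = -5, not -2 — does not hold.
C3: |6 - 7| = 1, not 0 — does not hold.
C4: E = 6, B = 2; 6 > 2 — holds.
C5: B - E = 2 - 6 = -4, not -5 — does not hold.
C6: B = 2, and 2 ≠ 4 — holds.

Violated: 1, 2, 3, 5.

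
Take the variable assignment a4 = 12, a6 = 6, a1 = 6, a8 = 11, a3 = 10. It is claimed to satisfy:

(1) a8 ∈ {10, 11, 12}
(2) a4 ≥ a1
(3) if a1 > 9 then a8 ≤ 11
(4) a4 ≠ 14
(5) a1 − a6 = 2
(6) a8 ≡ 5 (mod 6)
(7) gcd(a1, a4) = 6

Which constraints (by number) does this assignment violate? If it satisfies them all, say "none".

(1) a8 = 11 is in {10, 11, 12} — OK.
(2) a4 = 12, a1 = 6; 12 ≥ 6 — OK.
(3) a1 = 6, not > 9; antecedent false, conditional vacuously true — OK.
(4) a4 = 12, and 12 ≠ 14 — OK.
(5) a1 − a6 = 6 − 6 = 0, not 2 — violated.
(6) 11 mod 6 = 5 — OK.
(7) gcd(6, 12) = 6 — OK.

Violated: 5.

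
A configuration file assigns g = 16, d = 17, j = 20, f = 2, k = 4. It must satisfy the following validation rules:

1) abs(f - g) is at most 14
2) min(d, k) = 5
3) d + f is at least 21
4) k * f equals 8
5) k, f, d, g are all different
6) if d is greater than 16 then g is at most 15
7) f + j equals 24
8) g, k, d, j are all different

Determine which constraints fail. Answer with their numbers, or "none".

1) abs(2 - 16) = 14; 14 ≤ 14 — OK.
2) min(17, 4) = 4, not 5 — violated.
3) d + f = 17 + 2 = 19; 19 < 21, bound 21 not met — violated.
4) k * f = 4 * 2 = 8 — OK.
5) values 4, 2, 17, 16 are pairwise distinct — OK.
6) d = 17 > 16, so we need g ≤ 15; but g = 16 > 15 — violated.
7) f + j = 2 + 20 = 22, not 24 — violated.
8) values 16, 4, 17, 20 are pairwise distinct — OK.

Violated: 2, 3, 6, 7.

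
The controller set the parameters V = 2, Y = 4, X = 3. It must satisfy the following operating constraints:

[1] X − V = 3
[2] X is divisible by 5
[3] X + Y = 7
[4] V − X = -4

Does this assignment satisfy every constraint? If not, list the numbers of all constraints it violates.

No — constraints 1, 2, and 4 are not satisfied.

[1] X − V = 3 − 2 = 1, not 3  ✘
[2] 3 = 5×0 + 3, so 5 does not divide 3  ✘
[3] X + Y = 3 + 4 = 7  ✔
[4] V − X = 2 − 3 = -1, not -4  ✘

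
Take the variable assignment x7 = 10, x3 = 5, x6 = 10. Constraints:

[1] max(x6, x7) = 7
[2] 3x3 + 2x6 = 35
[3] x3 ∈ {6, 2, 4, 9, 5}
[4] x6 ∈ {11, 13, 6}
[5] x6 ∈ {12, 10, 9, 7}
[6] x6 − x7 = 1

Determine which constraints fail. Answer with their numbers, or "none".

[1] max(10, 10) = 10, not 7  ✘
[2] 3x3 + 2x6 = 3(5) + 2(10) = 35  ✔
[3] x3 = 5 is in {6, 2, 4, 9, 5}  ✔
[4] x6 = 10 is not in {11, 13, 6}  ✘
[5] x6 = 10 is in {12, 10, 9, 7}  ✔
[6] x6 − x7 = 10 − 10 = 0, not 1  ✘

No — constraints 1, 4, and 6 are not satisfied.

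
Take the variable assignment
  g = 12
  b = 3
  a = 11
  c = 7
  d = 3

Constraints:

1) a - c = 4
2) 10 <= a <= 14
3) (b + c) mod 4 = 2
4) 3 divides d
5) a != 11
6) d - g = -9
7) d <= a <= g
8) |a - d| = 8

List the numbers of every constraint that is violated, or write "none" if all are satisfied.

Constraint 5 is violated.

1) a - c = 11 - 7 = 4  true
2) a = 11 lies in [10, 14]  true
3) b + c = 10; 10 mod 4 = 2  true
4) 3 / 3 = 1, so 3 divides 3  true
5) a = 11, but 11 is required to differ  false
6) d - g = 3 - 12 = -9  true
7) values 3 <= 11 <= 12  true
8) |11 - 3| = 8  true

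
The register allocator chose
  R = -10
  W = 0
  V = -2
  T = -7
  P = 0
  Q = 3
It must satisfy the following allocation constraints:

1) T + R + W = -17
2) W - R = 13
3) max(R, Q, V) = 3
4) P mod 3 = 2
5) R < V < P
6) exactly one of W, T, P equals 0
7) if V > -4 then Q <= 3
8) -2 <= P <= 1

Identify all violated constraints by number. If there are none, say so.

No — constraints 2, 4, 6 are not satisfied.

1) T + R + W = -7 + (-10) + 0 = -17 — holds.
2) W - R = 0 - (-10) = 10, not 13 — does not hold.
3) max(-10, 3, -2) = 3 — holds.
4) 0 mod 3 = 0, not 2 — does not hold.
5) values -10 < -2 < 0 — holds.
6) W=0, T=-7, P=0; 2 of them equal 0, not exactly one — does not hold.
7) V = -2 > -4, so we need Q ≤ 3; Q = 3 ≤ 3 — holds.
8) P = 0 lies in [-2, 1] — holds.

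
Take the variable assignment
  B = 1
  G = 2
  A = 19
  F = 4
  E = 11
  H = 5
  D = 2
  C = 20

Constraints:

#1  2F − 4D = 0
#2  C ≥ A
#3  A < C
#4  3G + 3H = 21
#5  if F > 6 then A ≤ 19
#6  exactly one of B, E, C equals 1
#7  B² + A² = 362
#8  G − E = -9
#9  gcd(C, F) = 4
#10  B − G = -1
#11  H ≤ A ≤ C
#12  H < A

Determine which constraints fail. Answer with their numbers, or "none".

#1 2F − 4D = 2(4) − 4(2) = 0  true
#2 C = 20, A = 19; 20 ≥ 19  true
#3 A = 19, C = 20; 19 < 20  true
#4 3G + 3H = 3(2) + 3(5) = 21  true
#5 F = 4, not > 6; antecedent false, conditional vacuously true  true
#6 B=1, E=11, C=20; 1 of them equals 1  true
#7 B² + A² = 1² + 19² = 1 + 361 = 362  true
#8 G − E = 2 − 11 = -9  true
#9 gcd(20, 4) = 4  true
#10 B − G = 1 − 2 = -1  true
#11 values 5 ≤ 19 ≤ 20  true
#12 H = 5, A = 19; 5 < 19  true

Yes — all constraints hold.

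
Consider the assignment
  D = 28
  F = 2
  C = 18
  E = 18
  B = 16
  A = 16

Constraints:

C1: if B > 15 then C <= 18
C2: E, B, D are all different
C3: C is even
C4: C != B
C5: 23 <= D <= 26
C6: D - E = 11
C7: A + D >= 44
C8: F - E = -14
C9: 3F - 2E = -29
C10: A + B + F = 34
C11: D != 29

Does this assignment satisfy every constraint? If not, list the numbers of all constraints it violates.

C1: B = 16 > 15, so we need C ≤ 18; C = 18 ≤ 18 — holds.
C2: values 18, 16, 28 are pairwise distinct — holds.
C3: C = 18 is even — holds.
C4: C = 18, B = 16; distinct — holds.
C5: D = 28 is outside [23, 26] — fails.
C6: D - E = 28 - 18 = 10, not 11 — fails.
C7: A + D = 16 + 28 = 44; 44 ≥ 44 — holds.
C8: F - E = 2 - 18 = -16, not -14 — fails.
C9: 3F - 2E = 3(2) - 2(18) = -30, not -29 — fails.
C10: A + B + F = 16 + 16 + 2 = 34 — holds.
C11: D = 28, and 28 ≠ 29 — holds.

Constraints 5, 6, 8, and 9 are violated.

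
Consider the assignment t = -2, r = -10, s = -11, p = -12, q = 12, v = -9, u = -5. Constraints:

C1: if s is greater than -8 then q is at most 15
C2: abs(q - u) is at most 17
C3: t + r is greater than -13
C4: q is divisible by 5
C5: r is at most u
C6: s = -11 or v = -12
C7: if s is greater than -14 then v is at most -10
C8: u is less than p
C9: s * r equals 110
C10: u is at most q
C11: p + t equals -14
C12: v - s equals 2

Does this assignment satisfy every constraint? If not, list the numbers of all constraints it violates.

Constraints 4, 7, 8 are violated.

C1: s = -11, not > -8; antecedent false, conditional vacuously true — holds.
C2: abs(12 - (-5)) = 17; 17 ≤ 17 — holds.
C3: t + r = -2 + (-10) = -12; -12 > -13 — holds.
C4: 12 = 5*2 + 2, so 5 does not divide 12 — fails.
C5: r = -10, u = -5; -10 ≤ -5 — holds.
C6: s = -11 = -11 (first disjunct) — holds.
C7: s = -11 > -14, so we need v ≤ -10; but v = -9 > -10 — fails.
C8: u = -5, p = -12; -5 ≥ -12 (want <) — fails.
C9: s * r = -11 * (-10) = 110 — holds.
C10: u = -5, q = 12; -5 ≤ 12 — holds.
C11: p + t = -12 + (-2) = -14 — holds.
C12: v - s = -9 - (-11) = 2 — holds.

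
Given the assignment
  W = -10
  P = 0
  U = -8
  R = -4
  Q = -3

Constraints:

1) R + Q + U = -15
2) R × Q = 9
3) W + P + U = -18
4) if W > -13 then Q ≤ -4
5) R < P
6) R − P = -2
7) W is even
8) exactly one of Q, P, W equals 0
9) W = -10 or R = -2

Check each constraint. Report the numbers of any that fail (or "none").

Violated: 2, 4, and 6.

1) R + Q + U = -4 + (-3) + (-8) = -15 — OK.
2) R × Q = -4 × (-3) = 12, not 9 — violated.
3) W + P + U = -10 + 0 + (-8) = -18 — OK.
4) W = -10 > -13, so we need Q ≤ -4; but Q = -3 > -4 — violated.
5) R = -4, P = 0; -4 < 0 — OK.
6) R − P = -4 − 0 = -4, not -2 — violated.
7) W = -10 is even — OK.
8) Q=-3, P=0, W=-10; 1 of them equals 0 — OK.
9) W = -10 = -10 (first disjunct) — OK.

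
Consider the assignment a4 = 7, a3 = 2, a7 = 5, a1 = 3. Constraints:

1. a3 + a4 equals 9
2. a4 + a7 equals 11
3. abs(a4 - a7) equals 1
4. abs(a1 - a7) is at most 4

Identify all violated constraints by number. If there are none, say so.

Constraints 2, 3 do not hold.

1. a3 + a4 = 2 + 7 = 9  ✔
2. a4 + a7 = 7 + 5 = 12, not 11  ✘
3. abs(7 - 5) = 2, not 1  ✘
4. abs(3 - 5) = 2; 2 ≤ 4  ✔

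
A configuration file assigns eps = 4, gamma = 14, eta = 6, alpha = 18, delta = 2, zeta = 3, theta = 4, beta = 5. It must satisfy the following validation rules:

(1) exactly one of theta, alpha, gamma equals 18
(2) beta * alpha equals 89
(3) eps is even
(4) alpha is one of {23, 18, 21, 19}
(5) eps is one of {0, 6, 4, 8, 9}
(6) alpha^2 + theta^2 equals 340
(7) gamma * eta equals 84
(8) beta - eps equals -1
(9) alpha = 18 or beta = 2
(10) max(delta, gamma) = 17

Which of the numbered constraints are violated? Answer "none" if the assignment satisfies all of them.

Constraints 2, 8, 10 are violated.

(1) theta=4, alpha=18, gamma=14; 1 of them equals 18  holds
(2) beta * alpha = 5 * 18 = 90, not 89  fails
(3) eps = 4 is even  holds
(4) alpha = 18 is in {23, 18, 21, 19}  holds
(5) eps = 4 is in {0, 6, 4, 8, 9}  holds
(6) alpha^2 + theta^2 = 18^2 + 4^2 = 324 + 16 = 340  holds
(7) gamma * eta = 14 * 6 = 84  holds
(8) beta - eps = 5 - 4 = 1, not -1  fails
(9) alpha = 18 = 18 (first disjunct)  holds
(10) max(2, 14) = 14, not 17  fails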